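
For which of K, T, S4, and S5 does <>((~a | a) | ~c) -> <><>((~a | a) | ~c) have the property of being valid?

T, S4, S5

K-tableau for the negation ~(<>((~a | a) | ~c) -> <><>((~a | a) | ~c)):
1. ~(<>((~a | a) | ~c) -> <><>((~a | a) | ~c)), u
2. <>((~a | a) | ~c), u
3. ~<><>((~a | a) | ~c), u
4. (~a | a) | ~c, v
5. ~<>((~a | a) | ~c), v
6. ~c, v
Accessibility: uRv
Complete open branch: countermodel on a K-frame, so not valid in K.
T-tableau for the negation ~(<>((~a | a) | ~c) -> <><>((~a | a) | ~c)):
1. ~(<>((~a | a) | ~c) -> <><>((~a | a) | ~c)), u
2. <>((~a | a) | ~c), u
3. ~<><>((~a | a) | ~c), u
4. ~<>((~a | a) | ~c), u
5. ~((~a | a) | ~c), u
6. ~(~a | a), u
7. c, u
8. a, u
9. ~a, u
Accessibility: uRu
Branch closes: a and ~a both at u.
Every branch closes (one shown): valid in T, hence also in S4, S5 (every theorem of T is a theorem of S4 and S5).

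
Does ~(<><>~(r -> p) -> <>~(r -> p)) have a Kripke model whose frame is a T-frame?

1. ~(<><>~(r -> p) -> <>~(r -> p)), 0
2. <><>~(r -> p), 0   [~->-rule on 1]
3. ~<>~(r -> p), 0   [~->-rule on 1]
4. r -> p, 0   [~<>-rule on 3 via 0R0]
5. p, 0   [->-rule on 4 (branches; this branch)]
6. <>~(r -> p), 1   [<>-rule on 2: fresh world 1, 0R1]
7. r -> p, 1   [~<>-rule on 3 via 0R1]
8. p, 1   [->-rule on 7 (branches; this branch)]
9. ~(r -> p), 2   [<>-rule on 6: fresh world 2, 1R2]
10. r, 2   [~->-rule on 9]
11. ~p, 2   [~->-rule on 9]
Accessibility: 0R0, 0R1, 1R1, 1R2, 2R2

Yes, satisfiable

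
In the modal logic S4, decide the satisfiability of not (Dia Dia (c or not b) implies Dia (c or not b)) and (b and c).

1. not (Dia Dia (c or not b) implies Dia (c or not b)) and (b and c), w0
2. not (Dia Dia (c or not b) implies Dia (c or not b)), w0
3. b and c, w0
4. Dia Dia (c or not b), w0
5. not Dia (c or not b), w0
6. b, w0
7. c, w0
8. not (c or not b), w0
9. not c, w0
Accessibility: w0Rw0
Branch closes: c and not c both at w0.
All branches of the tableau close; one closing branch shown above.

No, unsatisfiable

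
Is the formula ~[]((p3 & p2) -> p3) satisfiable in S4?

1. ~[]((p3 & p2) -> p3), w0
2. ~((p3 & p2) -> p3), w1
3. p3 & p2, w1
4. ~p3, w1
5. p3, w1
6. p2, w1
Accessibility: w0Rw0, w0Rw1, w1Rw1
Branch closes: p3 and ~p3 both at w1.
Every branch closes; the branch above is one of them.

Unsatisfiable (every branch closes)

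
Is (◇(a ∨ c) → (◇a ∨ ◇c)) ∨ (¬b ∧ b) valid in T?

Valid

Tableau for the negation ¬((◇(a ∨ c) → (◇a ∨ ◇c)) ∨ (¬b ∧ b)):
1. ¬((◇(a ∨ c) → (◇a ∨ ◇c)) ∨ (¬b ∧ b)), u
2. ¬(◇(a ∨ c) → (◇a ∨ ◇c)), u
3. ¬(¬b ∧ b), u
4. ◇(a ∨ c), u
5. ¬(◇a ∨ ◇c), u
6. ¬◇a, u
7. ¬◇c, u
8. ¬a, u
9. ¬c, u
10. ¬b, u
11. a ∨ c, v
12. ¬a, v
13. ¬c, v
14. c, v
Accessibility: uRu, uRv, vRv
Branch closes: c and ¬c both at v.
All branches of the negation close; one closing branch shown above.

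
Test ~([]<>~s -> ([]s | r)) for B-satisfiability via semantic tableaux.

Satisfiable (open branch found)

1. ~([]<>~s -> ([]s | r)), u
2. []<>~s, u
3. ~([]s | r), u
4. ~[]s, u
5. ~r, u
6. <>~s, u
7. ~s, v
8. <>~s, v
9. ~s, w
10. <>~s, w
11. ~s, x
12. ~s, y
Accessibility: uRu, uRv, uRw, vRu, vRv, vRx, wRu, wRw, wRy, xRv, xRx, yRw, yRy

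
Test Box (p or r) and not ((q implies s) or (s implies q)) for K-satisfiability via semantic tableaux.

No, unsatisfiable

1. Box (p or r) and not ((q implies s) or (s implies q)), u
2. Box (p or r), u
3. not ((q implies s) or (s implies q)), u
4. not (q implies s), u
5. not (s implies q), u
6. q, u
7. not s, u
8. s, u
9. not q, u
Branch closes: s and not s both at u.
All branches of the tableau close; one closing branch shown above.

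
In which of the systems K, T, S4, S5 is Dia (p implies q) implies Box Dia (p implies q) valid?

S5

S4-tableau for the negation not (Dia (p implies q) implies Box Dia (p implies q)):
1. not (Dia (p implies q) implies Box Dia (p implies q)), 0
2. Dia (p implies q), 0
3. not Box Dia (p implies q), 0
4. p implies q, 1
5. q, 1
6. not Dia (p implies q), 2
7. not (p implies q), 2
8. p, 2
9. not q, 2
Accessibility: 0R0, 0R1, 0R2, 1R1, 2R2
Complete open branch: countermodel on an S4-frame, so not valid in S4, nor in K, T (the same frame is also a K-frame and a T-frame).
S5-tableau for the negation not (Dia (p implies q) implies Box Dia (p implies q)):
1. not (Dia (p implies q) implies Box Dia (p implies q)), 0
2. Dia (p implies q), 0
3. not Box Dia (p implies q), 0
4. p implies q, 1
5. q, 1
6. not Dia (p implies q), 2
7. not (p implies q), 0
8. p, 0
9. not q, 0
10. not (p implies q), 1
11. p, 1
12. not q, 1
Accessibility: 0R0, 0R1, 0R2, 1R0, 1R1, 1R2, 2R0, 2R1, 2R2
Branch closes: q and not q both at 1.
Every branch closes (one shown): valid in S5.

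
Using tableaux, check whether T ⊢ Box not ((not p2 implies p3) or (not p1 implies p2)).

Not valid

Tableau for the negation not Box not ((not p2 implies p3) or (not p1 implies p2)):
1. not Box not ((not p2 implies p3) or (not p1 implies p2)), 0
2. (not p2 implies p3) or (not p1 implies p2), 1
3. not p1 implies p2, 1
4. p2, 1
Accessibility: 0R0, 0R1, 1R1
The negation has an open branch (countermodel exists).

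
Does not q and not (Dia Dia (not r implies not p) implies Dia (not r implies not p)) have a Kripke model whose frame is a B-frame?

Yes, satisfiable

1. not q and not (Dia Dia (not r implies not p) implies Dia (not r implies not p)), w0
2. not q, w0
3. not (Dia Dia (not r implies not p) implies Dia (not r implies not p)), w0
4. Dia Dia (not r implies not p), w0
5. not Dia (not r implies not p), w0
6. not (not r implies not p), w0
7. not r, w0
8. p, w0
9. Dia (not r implies not p), w1
10. not (not r implies not p), w1
11. not r, w1
12. p, w1
13. not r implies not p, w2
14. not p, w2
Accessibility: w0Rw0, w0Rw1, w1Rw0, w1Rw1, w1Rw2, w2Rw1, w2Rw2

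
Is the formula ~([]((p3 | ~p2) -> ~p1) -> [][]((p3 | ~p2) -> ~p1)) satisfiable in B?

Yes, satisfiable

1. ~([]((p3 | ~p2) -> ~p1) -> [][]((p3 | ~p2) -> ~p1)), 0
2. []((p3 | ~p2) -> ~p1), 0   [~->-rule on 1]
3. ~[][]((p3 | ~p2) -> ~p1), 0   [~->-rule on 1]
4. (p3 | ~p2) -> ~p1, 0   [[]-rule on 2 via 0R0]
5. ~p1, 0   [->-rule on 4 (branches; this branch)]
6. ~[]((p3 | ~p2) -> ~p1), 1   [~[]-rule on 3: fresh world 1, 0R1]
7. (p3 | ~p2) -> ~p1, 1   [[]-rule on 2 via 0R1]
8. ~p1, 1   [->-rule on 7 (branches; this branch)]
9. ~((p3 | ~p2) -> ~p1), 2   [~[]-rule on 6: fresh world 2, 1R2]
10. p3 | ~p2, 2   [~->-rule on 9]
11. p1, 2   [~->-rule on 9]
12. ~p2, 2   [|-rule on 10 (branches; this branch)]
Accessibility: 0R0, 0R1, 1R0, 1R1, 1R2, 2R1, 2R2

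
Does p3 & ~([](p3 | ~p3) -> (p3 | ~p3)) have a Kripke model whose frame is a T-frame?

1. p3 & ~([](p3 | ~p3) -> (p3 | ~p3)), 0
2. p3, 0
3. ~([](p3 | ~p3) -> (p3 | ~p3)), 0
4. [](p3 | ~p3), 0
5. ~(p3 | ~p3), 0
6. ~p3, 0
Accessibility: 0R0
Branch closes: p3 and ~p3 both at 0.
Every branch closes; the branch above is one of them.

Unsatisfiable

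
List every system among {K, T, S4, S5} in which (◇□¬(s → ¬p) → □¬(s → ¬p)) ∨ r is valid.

S4-tableau for the negation ¬((◇□¬(s → ¬p) → □¬(s → ¬p)) ∨ r):
1. ¬((◇□¬(s → ¬p) → □¬(s → ¬p)) ∨ r), 0
2. ¬(◇□¬(s → ¬p) → □¬(s → ¬p)), 0   [¬∨-rule on 1]
3. ¬r, 0   [¬∨-rule on 1]
4. ◇□¬(s → ¬p), 0   [¬→-rule on 2]
5. ¬□¬(s → ¬p), 0   [¬→-rule on 2]
6. □¬(s → ¬p), 1   [◇-rule on 4: fresh world 1, 0R1]
7. ¬(s → ¬p), 1   [□-rule on 6 via 1R1]
8. s, 1   [¬→-rule on 7]
9. p, 1   [¬→-rule on 7]
10. s → ¬p, 2   [¬□-rule on 5: fresh world 2, 0R2]
11. ¬p, 2   [→-rule on 10 (branches; this branch)]
Accessibility: 0R0, 0R1, 0R2, 1R1, 2R2
Complete open branch: countermodel on an S4-frame, so not valid in S4, nor in K, T (the same frame is also a K-frame and a T-frame).
S5-tableau for the negation ¬((◇□¬(s → ¬p) → □¬(s → ¬p)) ∨ r):
1. ¬((◇□¬(s → ¬p) → □¬(s → ¬p)) ∨ r), 0
2. ¬(◇□¬(s → ¬p) → □¬(s → ¬p)), 0   [¬∨-rule on 1]
3. ¬r, 0   [¬∨-rule on 1]
4. ◇□¬(s → ¬p), 0   [¬→-rule on 2]
5. ¬□¬(s → ¬p), 0   [¬→-rule on 2]
6. □¬(s → ¬p), 1   [◇-rule on 4: fresh world 1, 0R1]
7. ¬(s → ¬p), 0   [□-rule on 6 via 1R0]
8. s, 0   [¬→-rule on 7]
9. p, 0   [¬→-rule on 7]
10. ¬(s → ¬p), 1   [□-rule on 6 via 1R1]
11. s, 1   [¬→-rule on 10]
12. p, 1   [¬→-rule on 10]
13. s → ¬p, 2   [¬□-rule on 5: fresh world 2, 0R2]
14. ¬(s → ¬p), 2   [□-rule on 6 via 1R2]
15. s, 2   [¬→-rule on 14]
16. p, 2   [¬→-rule on 14]
17. ¬p, 2   [→-rule on 13 (branches; this branch)]
Accessibility: 0R0, 0R1, 0R2, 1R0, 1R1, 1R2, 2R0, 2R1, 2R2
Branch closes: p and ¬p both at 2.
Every branch closes (one shown): valid in S5.

S5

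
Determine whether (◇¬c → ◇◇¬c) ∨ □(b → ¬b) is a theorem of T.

Yes, valid

Tableau for the negation ¬((◇¬c → ◇◇¬c) ∨ □(b → ¬b)):
1. ¬((◇¬c → ◇◇¬c) ∨ □(b → ¬b)), u
2. ¬(◇¬c → ◇◇¬c), u
3. ¬□(b → ¬b), u
4. ◇¬c, u
5. ¬◇◇¬c, u
6. ¬◇¬c, u
7. c, u
8. ¬(b → ¬b), v
9. b, v
10. ¬◇¬c, v
11. c, v
12. ¬c, w
13. ¬◇¬c, w
14. c, w
Accessibility: uRu, uRv, uRw, vRv, wRw
Branch closes: c and ¬c both at w.
All branches of the negation close; one closing branch shown above.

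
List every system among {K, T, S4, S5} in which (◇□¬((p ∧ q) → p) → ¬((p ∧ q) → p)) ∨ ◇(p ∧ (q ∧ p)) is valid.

K-tableau for the negation ¬((◇□¬((p ∧ q) → p) → ¬((p ∧ q) → p)) ∨ ◇(p ∧ (q ∧ p))):
1. ¬((◇□¬((p ∧ q) → p) → ¬((p ∧ q) → p)) ∨ ◇(p ∧ (q ∧ p))), u
2. ¬(◇□¬((p ∧ q) → p) → ¬((p ∧ q) → p)), u
3. ¬◇(p ∧ (q ∧ p)), u
4. ◇□¬((p ∧ q) → p), u
5. (p ∧ q) → p, u
6. p, u
7. □¬((p ∧ q) → p), v
8. ¬(p ∧ (q ∧ p)), v
9. ¬(q ∧ p), v
10. ¬p, v
Accessibility: uRv
Complete open branch: countermodel on a K-frame, so not valid in K.
T-tableau for the negation ¬((◇□¬((p ∧ q) → p) → ¬((p ∧ q) → p)) ∨ ◇(p ∧ (q ∧ p))):
1. ¬((◇□¬((p ∧ q) → p) → ¬((p ∧ q) → p)) ∨ ◇(p ∧ (q ∧ p))), u
2. ¬(◇□¬((p ∧ q) → p) → ¬((p ∧ q) → p)), u
3. ¬◇(p ∧ (q ∧ p)), u
4. ◇□¬((p ∧ q) → p), u
5. (p ∧ q) → p, u
6. ¬(p ∧ (q ∧ p)), u
7. ¬(p ∧ q), u
8. ¬(q ∧ p), u
9. ¬q, u
10. ¬p, u
11. □¬((p ∧ q) → p), v
12. ¬(p ∧ (q ∧ p)), v
13. ¬((p ∧ q) → p), v
14. p ∧ q, v
15. ¬p, v
16. p, v
17. q, v
Accessibility: uRu, uRv, vRv
Branch closes: p and ¬p both at v.
Every branch closes (one shown): valid in T, hence also in S4, S5 (every theorem of T is a theorem of S4 and S5).

T, S4, S5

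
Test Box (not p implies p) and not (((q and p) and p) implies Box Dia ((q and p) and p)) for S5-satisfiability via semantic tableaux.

Unsatisfiable

1. Box (not p implies p) and not (((q and p) and p) implies Box Dia ((q and p) and p)), w0
2. Box (not p implies p), w0   [and-rule on 1]
3. not (((q and p) and p) implies Box Dia ((q and p) and p)), w0   [and-rule on 1]
4. (q and p) and p, w0   [neg-implies-rule on 3]
5. not Box Dia ((q and p) and p), w0   [neg-implies-rule on 3]
6. q and p, w0   [and-rule on 4]
7. p, w0   [and-rule on 4]
8. q, w0   [and-rule on 6]
9. not p implies p, w0   [Box-rule on 2 via w0Rw0]
10. not Dia ((q and p) and p), w1   [neg-Box-rule on 5: fresh world w1, w0Rw1]
11. not p implies p, w1   [Box-rule on 2 via w0Rw1]
12. not ((q and p) and p), w0   [neg-Dia-rule on 10 via w1Rw0]
13. not ((q and p) and p), w1   [neg-Dia-rule on 10 via w1Rw1]
14. p, w1   [implies-rule on 11 (branches; this branch)]
15. not (q and p), w0   [neg-and-rule on 12 (branches; this branch)]
16. not (q and p), w1   [neg-and-rule on 13 (branches; this branch)]
17. not p, w0   [neg-and-rule on 15 (branches; this branch)]
Accessibility: w0Rw0, w0Rw1, w1Rw0, w1Rw1
Branch closes: p and not p both at w0.
(One branch shown.) All branches close.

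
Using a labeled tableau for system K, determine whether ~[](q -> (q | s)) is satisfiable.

Unsatisfiable

1. ~[](q -> (q | s)), 0
2. ~(q -> (q | s)), 1
3. q, 1
4. ~(q | s), 1
5. ~q, 1
6. ~s, 1
Accessibility: 0R1
Branch closes: q and ~q both at 1.
Every branch closes; the branch above is one of them.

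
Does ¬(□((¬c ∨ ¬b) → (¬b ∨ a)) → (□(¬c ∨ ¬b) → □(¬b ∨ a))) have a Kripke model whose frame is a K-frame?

1. ¬(□((¬c ∨ ¬b) → (¬b ∨ a)) → (□(¬c ∨ ¬b) → □(¬b ∨ a))), u
2. □((¬c ∨ ¬b) → (¬b ∨ a)), u
3. ¬(□(¬c ∨ ¬b) → □(¬b ∨ a)), u
4. □(¬c ∨ ¬b), u
5. ¬□(¬b ∨ a), u
6. ¬(¬b ∨ a), v
7. b, v
8. ¬a, v
9. (¬c ∨ ¬b) → (¬b ∨ a), v
10. ¬c ∨ ¬b, v
11. ¬b ∨ a, v
12. ¬c, v
13. a, v
Accessibility: uRv
Branch closes: a and ¬a both at v.
(One branch shown.) All branches close.

Unsatisfiable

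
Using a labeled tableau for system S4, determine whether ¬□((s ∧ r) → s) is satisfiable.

1. ¬□((s ∧ r) → s), w0
2. ¬((s ∧ r) → s), w1   [¬□-rule on 1: fresh world w1, w0Rw1]
3. s ∧ r, w1   [¬→-rule on 2]
4. ¬s, w1   [¬→-rule on 2]
5. s, w1   [∧-rule on 3]
6. r, w1   [∧-rule on 3]
Accessibility: w0Rw0, w0Rw1, w1Rw1
Branch closes: s and ¬s both at w1.
All branches of the tableau close; one closing branch shown above.

Unsatisfiable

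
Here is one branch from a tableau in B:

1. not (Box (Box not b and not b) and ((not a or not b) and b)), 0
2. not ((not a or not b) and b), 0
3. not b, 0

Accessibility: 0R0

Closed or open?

Not closed

No world carries both an atom and its negation.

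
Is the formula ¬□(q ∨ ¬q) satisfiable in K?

1. ¬□(q ∨ ¬q), u
2. ¬(q ∨ ¬q), v   [¬□-rule on 1: fresh world v, uRv]
3. ¬q, v   [¬∨-rule on 2]
4. q, v   [¬∨-rule on 2]
Accessibility: uRv
Branch closes: q and ¬q both at v.
(One branch shown.) All branches close.

Unsatisfiable (every branch closes)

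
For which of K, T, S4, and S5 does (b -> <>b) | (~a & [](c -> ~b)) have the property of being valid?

K-tableau for the negation ~((b -> <>b) | (~a & [](c -> ~b))):
1. ~((b -> <>b) | (~a & [](c -> ~b))), 0
2. ~(b -> <>b), 0
3. ~(~a & [](c -> ~b)), 0
4. b, 0
5. ~<>b, 0
6. a, 0
Complete open branch: countermodel on a K-frame, so not valid in K.
T-tableau for the negation ~((b -> <>b) | (~a & [](c -> ~b))):
1. ~((b -> <>b) | (~a & [](c -> ~b))), 0
2. ~(b -> <>b), 0
3. ~(~a & [](c -> ~b)), 0
4. b, 0
5. ~<>b, 0
6. ~b, 0
Accessibility: 0R0
Branch closes: b and ~b both at 0.
Every branch closes (one shown): valid in T, hence also in S4, S5 (every theorem of T is a theorem of S4 and S5).

T, S4, S5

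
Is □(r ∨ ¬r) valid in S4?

Yes, valid

Tableau for the negation ¬□(r ∨ ¬r):
1. ¬□(r ∨ ¬r), w0
2. ¬(r ∨ ¬r), w1
3. ¬r, w1
4. r, w1
Accessibility: w0Rw0, w0Rw1, w1Rw1
Branch closes: r and ¬r both at w1.
Every branch of the negation's tableau closes; the branch above is one of them.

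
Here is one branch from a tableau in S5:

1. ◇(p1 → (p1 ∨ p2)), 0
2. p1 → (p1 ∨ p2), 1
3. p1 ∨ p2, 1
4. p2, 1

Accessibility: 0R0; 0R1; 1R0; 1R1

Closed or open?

No, open

No atom appears with both signs at the same world.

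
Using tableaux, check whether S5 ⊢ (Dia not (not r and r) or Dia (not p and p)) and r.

Tableau for the negation not ((Dia not (not r and r) or Dia (not p and p)) and r):
1. not ((Dia not (not r and r) or Dia (not p and p)) and r), 0
2. not r, 0   [neg-and-rule on 1 (branches; this branch)]
Accessibility: 0R0
The negation has an open branch (countermodel exists).

No, not valid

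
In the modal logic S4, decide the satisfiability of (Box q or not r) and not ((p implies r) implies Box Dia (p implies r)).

Satisfiable (open branch found)

1. (Box q or not r) and not ((p implies r) implies Box Dia (p implies r)), 0
2. Box q or not r, 0
3. not ((p implies r) implies Box Dia (p implies r)), 0
4. p implies r, 0
5. not Box Dia (p implies r), 0
6. not r, 0
7. not p, 0
8. not Dia (p implies r), 1
9. not (p implies r), 1
10. p, 1
11. not r, 1
Accessibility: 0R0, 0R1, 1R1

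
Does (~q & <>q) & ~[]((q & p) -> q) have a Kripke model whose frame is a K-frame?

No, unsatisfiable

1. (~q & <>q) & ~[]((q & p) -> q), w0
2. ~q & <>q, w0
3. ~[]((q & p) -> q), w0
4. ~q, w0
5. <>q, w0
6. ~((q & p) -> q), w1
7. q & p, w1
8. ~q, w1
9. q, w1
10. p, w1
Accessibility: w0Rw1
Branch closes: q and ~q both at w1.
Every branch closes; the branch above is one of them.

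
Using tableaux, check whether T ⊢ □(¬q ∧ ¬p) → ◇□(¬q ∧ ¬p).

Valid

Tableau for the negation ¬(□(¬q ∧ ¬p) → ◇□(¬q ∧ ¬p)):
1. ¬(□(¬q ∧ ¬p) → ◇□(¬q ∧ ¬p)), u
2. □(¬q ∧ ¬p), u
3. ¬◇□(¬q ∧ ¬p), u
4. ¬q ∧ ¬p, u
5. ¬q, u
6. ¬p, u
7. ¬□(¬q ∧ ¬p), u
8. ¬(¬q ∧ ¬p), v
9. ¬q ∧ ¬p, v
10. ¬q, v
11. ¬p, v
12. ¬□(¬q ∧ ¬p), v
13. p, v
Accessibility: uRu, uRv, vRv
Branch closes: p and ¬p both at v.
All branches of the negation close; one closing branch shown above.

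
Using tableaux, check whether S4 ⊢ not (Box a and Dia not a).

Tableau for the negation Box a and Dia not a:
1. Box a and Dia not a, u
2. Box a, u
3. Dia not a, u
4. a, u
5. not a, v
6. a, v
Accessibility: uRu, uRv, vRv
Branch closes: a and not a both at v.
Every branch of the negation's tableau closes; the branch above is one of them.

Yes, valid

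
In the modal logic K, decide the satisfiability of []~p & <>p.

No, unsatisfiable

1. []~p & <>p, w0
2. []~p, w0
3. <>p, w0
4. p, w1
5. ~p, w1
Accessibility: w0Rw1
Branch closes: p and ~p both at w1.
(One branch shown.) All branches close.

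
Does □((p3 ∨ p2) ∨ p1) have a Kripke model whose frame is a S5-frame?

Satisfiable (open branch found)

1. □((p3 ∨ p2) ∨ p1), w0
2. (p3 ∨ p2) ∨ p1, w0
3. p1, w0
Accessibility: w0Rw0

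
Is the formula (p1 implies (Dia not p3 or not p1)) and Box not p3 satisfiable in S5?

Satisfiable

1. (p1 implies (Dia not p3 or not p1)) and Box not p3, w0
2. p1 implies (Dia not p3 or not p1), w0
3. Box not p3, w0
4. not p3, w0
5. Dia not p3 or not p1, w0
6. not p1, w0
Accessibility: w0Rw0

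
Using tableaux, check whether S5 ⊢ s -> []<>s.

Tableau for the negation ~(s -> []<>s):
1. ~(s -> []<>s), w0
2. s, w0   [~->-rule on 1]
3. ~[]<>s, w0   [~->-rule on 1]
4. ~<>s, w1   [~[]-rule on 3: fresh world w1, w0Rw1]
5. ~s, w0   [~<>-rule on 4 via w1Rw0]
Accessibility: w0Rw0, w0Rw1, w1Rw0, w1Rw1
Branch closes: s and ~s both at w0.
Every branch of the negation's tableau closes; the branch above is one of them.

Yes, valid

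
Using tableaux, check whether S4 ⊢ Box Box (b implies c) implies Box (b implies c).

Yes, valid

Tableau for the negation not (Box Box (b implies c) implies Box (b implies c)):
1. not (Box Box (b implies c) implies Box (b implies c)), 0
2. Box Box (b implies c), 0   [neg-implies-rule on 1]
3. not Box (b implies c), 0   [neg-implies-rule on 1]
4. Box (b implies c), 0   [Box-rule on 2 via 0R0]
5. b implies c, 0   [Box-rule on 4 via 0R0]
6. c, 0   [implies-rule on 5 (branches; this branch)]
7. not (b implies c), 1   [neg-Box-rule on 3: fresh world 1, 0R1]
8. b, 1   [neg-implies-rule on 7]
9. not c, 1   [neg-implies-rule on 7]
10. Box (b implies c), 1   [Box-rule on 2 via 0R1]
11. b implies c, 1   [Box-rule on 4 via 0R1]
12. c, 1   [implies-rule on 11 (branches; this branch)]
Accessibility: 0R0, 0R1, 1R1
Branch closes: c and not c both at 1.
All branches of the negation close; one closing branch shown above.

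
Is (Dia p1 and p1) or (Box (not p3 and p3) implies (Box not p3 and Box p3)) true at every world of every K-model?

Yes, valid

Tableau for the negation not ((Dia p1 and p1) or (Box (not p3 and p3) implies (Box not p3 and Box p3))):
1. not ((Dia p1 and p1) or (Box (not p3 and p3) implies (Box not p3 and Box p3))), 0
2. not (Dia p1 and p1), 0
3. not (Box (not p3 and p3) implies (Box not p3 and Box p3)), 0
4. Box (not p3 and p3), 0
5. not (Box not p3 and Box p3), 0
6. not p1, 0
7. not Box p3, 0
8. not p3, 1
9. not p3 and p3, 1
10. p3, 1
Accessibility: 0R1
Branch closes: p3 and not p3 both at 1.
All branches of the negation close; one closing branch shown above.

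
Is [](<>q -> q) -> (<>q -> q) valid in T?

Valid

Tableau for the negation ~([](<>q -> q) -> (<>q -> q)):
1. ~([](<>q -> q) -> (<>q -> q)), w0
2. [](<>q -> q), w0
3. ~(<>q -> q), w0
4. <>q, w0
5. ~q, w0
6. <>q -> q, w0
7. ~<>q, w0
8. q, w1
9. <>q -> q, w1
10. ~q, w1
Accessibility: w0Rw0, w0Rw1, w1Rw1
Branch closes: q and ~q both at w1.
All branches of the negation close; one closing branch shown above.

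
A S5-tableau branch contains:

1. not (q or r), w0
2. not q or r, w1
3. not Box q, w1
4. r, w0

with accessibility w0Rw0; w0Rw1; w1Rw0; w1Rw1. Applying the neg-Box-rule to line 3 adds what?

a fresh world w2 with w1Rw2, and not q at w2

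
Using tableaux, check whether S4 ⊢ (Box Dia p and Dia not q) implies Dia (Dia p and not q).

Tableau for the negation not ((Box Dia p and Dia not q) implies Dia (Dia p and not q)):
1. not ((Box Dia p and Dia not q) implies Dia (Dia p and not q)), 0
2. Box Dia p and Dia not q, 0
3. not Dia (Dia p and not q), 0
4. Box Dia p, 0
5. Dia not q, 0
6. not (Dia p and not q), 0
7. Dia p, 0
8. q, 0
9. not q, 1
10. not (Dia p and not q), 1
11. Dia p, 1
12. not Dia p, 1
13. not p, 1
14. p, 2
15. not (Dia p and not q), 2
16. Dia p, 2
17. q, 2
18. p, 3
19. not (Dia p and not q), 3
20. Dia p, 3
21. not p, 3
Accessibility: 0R0, 0R1, 0R2, 0R3, 1R1, 1R3, 2R2, 3R3
Branch closes: p and not p both at 3.
All branches of the negation close; one closing branch shown above.

Valid in S4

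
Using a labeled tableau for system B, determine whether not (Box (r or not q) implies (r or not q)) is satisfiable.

Unsatisfiable

1. not (Box (r or not q) implies (r or not q)), 0
2. Box (r or not q), 0   [neg-implies-rule on 1]
3. not (r or not q), 0   [neg-implies-rule on 1]
4. not r, 0   [neg-or-rule on 3]
5. q, 0   [neg-or-rule on 3]
6. r or not q, 0   [Box-rule on 2 via 0R0]
7. not q, 0   [or-rule on 6 (branches; this branch)]
Accessibility: 0R0
Branch closes: q and not q both at 0.
(One branch shown.) All branches close.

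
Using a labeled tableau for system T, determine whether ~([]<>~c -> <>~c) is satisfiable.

1. ~([]<>~c -> <>~c), 0
2. []<>~c, 0
3. ~<>~c, 0
4. <>~c, 0
5. c, 0
6. ~c, 1
7. <>~c, 1
8. c, 1
Accessibility: 0R0, 0R1, 1R1
Branch closes: c and ~c both at 1.
All branches of the tableau close; one closing branch shown above.

No, unsatisfiable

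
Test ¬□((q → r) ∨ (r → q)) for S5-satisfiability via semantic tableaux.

1. ¬□((q → r) ∨ (r → q)), w0
2. ¬((q → r) ∨ (r → q)), w1
3. ¬(q → r), w1
4. ¬(r → q), w1
5. q, w1
6. ¬r, w1
7. r, w1
8. ¬q, w1
Accessibility: w0Rw0, w0Rw1, w1Rw0, w1Rw1
Branch closes: r and ¬r both at w1.
Every branch closes; the branch above is one of them.

No, unsatisfiable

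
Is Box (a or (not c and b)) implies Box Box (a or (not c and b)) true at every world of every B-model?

Invalid (countermodel exists)

Tableau for the negation not (Box (a or (not c and b)) implies Box Box (a or (not c and b))):
1. not (Box (a or (not c and b)) implies Box Box (a or (not c and b))), u
2. Box (a or (not c and b)), u   [neg-implies-rule on 1]
3. not Box Box (a or (not c and b)), u   [neg-implies-rule on 1]
4. a or (not c and b), u   [Box-rule on 2 via uRu]
5. not c and b, u   [or-rule on 4 (branches; this branch)]
6. not c, u   [and-rule on 5]
7. b, u   [and-rule on 5]
8. not Box (a or (not c and b)), v   [neg-Box-rule on 3: fresh world v, uRv]
9. a or (not c and b), v   [Box-rule on 2 via uRv]
10. not c and b, v   [or-rule on 9 (branches; this branch)]
11. not c, v   [and-rule on 10]
12. b, v   [and-rule on 10]
13. not (a or (not c and b)), w   [neg-Box-rule on 8: fresh world w, vRw]
14. not a, w   [neg-or-rule on 13]
15. not (not c and b), w   [neg-or-rule on 13]
16. not b, w   [neg-and-rule on 15 (branches; this branch)]
Accessibility: uRu, uRv, vRu, vRv, vRw, wRv, wRw
The negation has an open branch (countermodel exists).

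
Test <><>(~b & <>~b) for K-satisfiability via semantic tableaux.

Satisfiable

1. <><>(~b & <>~b), u
2. <>(~b & <>~b), v
3. ~b & <>~b, w
4. ~b, w
5. <>~b, w
6. ~b, x
Accessibility: uRv, vRw, wRx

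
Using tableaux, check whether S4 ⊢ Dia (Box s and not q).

Tableau for the negation not Dia (Box s and not q):
1. not Dia (Box s and not q), 0
2. not (Box s and not q), 0
3. q, 0
Accessibility: 0R0
The negation has an open branch (countermodel exists).

No, not valid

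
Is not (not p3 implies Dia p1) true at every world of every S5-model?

Tableau for the negation not p3 implies Dia p1:
1. not p3 implies Dia p1, 0
2. Dia p1, 0   [implies-rule on 1 (branches; this branch)]
3. p1, 1   [Dia-rule on 2: fresh world 1, 0R1]
Accessibility: 0R0, 0R1, 1R0, 1R1
The negation has an open branch (countermodel exists).

No, not valid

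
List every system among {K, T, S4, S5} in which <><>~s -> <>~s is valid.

S4-tableau for the negation ~(<><>~s -> <>~s):
1. ~(<><>~s -> <>~s), w0
2. <><>~s, w0
3. ~<>~s, w0
4. s, w0
5. <>~s, w1
6. s, w1
7. ~s, w2
8. s, w2
Accessibility: w0Rw0, w0Rw1, w0Rw2, w1Rw1, w1Rw2, w2Rw2
Branch closes: s and ~s both at w2.
Every branch closes (one shown): valid in S4, hence also in S5 (every theorem of S4 is a theorem of S5).
T-tableau for the negation ~(<><>~s -> <>~s):
1. ~(<><>~s -> <>~s), w0
2. <><>~s, w0
3. ~<>~s, w0
4. s, w0
5. <>~s, w1
6. s, w1
7. ~s, w2
Accessibility: w0Rw0, w0Rw1, w1Rw1, w1Rw2, w2Rw2
Complete open branch: countermodel on a T-frame, so not valid in T, nor in K (the same frame is also a K-frame).

S4, S5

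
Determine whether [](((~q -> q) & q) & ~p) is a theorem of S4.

Invalid (countermodel exists)

Tableau for the negation ~[](((~q -> q) & q) & ~p):
1. ~[](((~q -> q) & q) & ~p), 0
2. ~(((~q -> q) & q) & ~p), 1   [~[]-rule on 1: fresh world 1, 0R1]
3. p, 1   [~&-rule on 2 (branches; this branch)]
Accessibility: 0R0, 0R1, 1R1
The negation has an open branch (countermodel exists).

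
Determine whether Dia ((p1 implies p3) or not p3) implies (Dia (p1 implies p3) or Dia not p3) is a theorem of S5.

Tableau for the negation not (Dia ((p1 implies p3) or not p3) implies (Dia (p1 implies p3) or Dia not p3)):
1. not (Dia ((p1 implies p3) or not p3) implies (Dia (p1 implies p3) or Dia not p3)), w0
2. Dia ((p1 implies p3) or not p3), w0
3. not (Dia (p1 implies p3) or Dia not p3), w0
4. not Dia (p1 implies p3), w0
5. not Dia not p3, w0
6. not (p1 implies p3), w0
7. p1, w0
8. not p3, w0
9. p3, w0
Accessibility: w0Rw0
Branch closes: p3 and not p3 both at w0.
All branches of the negation close; one closing branch shown above.

Yes, valid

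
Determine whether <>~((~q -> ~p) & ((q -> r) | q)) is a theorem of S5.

Tableau for the negation ~<>~((~q -> ~p) & ((q -> r) | q)):
1. ~<>~((~q -> ~p) & ((q -> r) | q)), 0
2. (~q -> ~p) & ((q -> r) | q), 0   [~<>-rule on 1 via 0R0]
3. ~q -> ~p, 0   [&-rule on 2]
4. (q -> r) | q, 0   [&-rule on 2]
5. ~p, 0   [->-rule on 3 (branches; this branch)]
6. q, 0   [|-rule on 4 (branches; this branch)]
Accessibility: 0R0
The negation has an open branch (countermodel exists).

No, not valid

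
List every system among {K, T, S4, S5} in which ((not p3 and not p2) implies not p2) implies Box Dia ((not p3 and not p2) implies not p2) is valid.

K-tableau for the negation not (((not p3 and not p2) implies not p2) implies Box Dia ((not p3 and not p2) implies not p2)):
1. not (((not p3 and not p2) implies not p2) implies Box Dia ((not p3 and not p2) implies not p2)), w0
2. (not p3 and not p2) implies not p2, w0   [neg-implies-rule on 1]
3. not Box Dia ((not p3 and not p2) implies not p2), w0   [neg-implies-rule on 1]
4. not p2, w0   [implies-rule on 2 (branches; this branch)]
5. not Dia ((not p3 and not p2) implies not p2), w1   [neg-Box-rule on 3: fresh world w1, w0Rw1]
Accessibility: w0Rw1
Complete open branch: countermodel on a K-frame, so not valid in K.
T-tableau for the negation not (((not p3 and not p2) implies not p2) implies Box Dia ((not p3 and not p2) implies not p2)):
1. not (((not p3 and not p2) implies not p2) implies Box Dia ((not p3 and not p2) implies not p2)), w0
2. (not p3 and not p2) implies not p2, w0   [neg-implies-rule on 1]
3. not Box Dia ((not p3 and not p2) implies not p2), w0   [neg-implies-rule on 1]
4. not (not p3 and not p2), w0   [implies-rule on 2 (branches; this branch)]
5. p2, w0   [neg-and-rule on 4 (branches; this branch)]
6. not Dia ((not p3 and not p2) implies not p2), w1   [neg-Box-rule on 3: fresh world w1, w0Rw1]
7. not ((not p3 and not p2) implies not p2), w1   [neg-Dia-rule on 6 via w1Rw1]
8. not p3 and not p2, w1   [neg-implies-rule on 7]
9. p2, w1   [neg-implies-rule on 7]
10. not p3, w1   [and-rule on 8]
11. not p2, w1   [and-rule on 8]
Accessibility: w0Rw0, w0Rw1, w1Rw1
Branch closes: p2 and not p2 both at w1.
Every branch closes (one shown): valid in T, hence also in S4, S5 (every theorem of T is a theorem of S4 and S5).

T, S4, S5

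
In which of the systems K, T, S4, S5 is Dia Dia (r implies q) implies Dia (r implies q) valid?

S4, S5

T-tableau for the negation not (Dia Dia (r implies q) implies Dia (r implies q)):
1. not (Dia Dia (r implies q) implies Dia (r implies q)), 0
2. Dia Dia (r implies q), 0
3. not Dia (r implies q), 0
4. not (r implies q), 0
5. r, 0
6. not q, 0
7. Dia (r implies q), 1
8. not (r implies q), 1
9. r, 1
10. not q, 1
11. r implies q, 2
12. q, 2
Accessibility: 0R0, 0R1, 1R1, 1R2, 2R2
Complete open branch: countermodel on a T-frame, so not valid in T, nor in K (the same frame is also a K-frame).
S4-tableau for the negation not (Dia Dia (r implies q) implies Dia (r implies q)):
1. not (Dia Dia (r implies q) implies Dia (r implies q)), 0
2. Dia Dia (r implies q), 0
3. not Dia (r implies q), 0
4. not (r implies q), 0
5. r, 0
6. not q, 0
7. Dia (r implies q), 1
8. not (r implies q), 1
9. r, 1
10. not q, 1
11. r implies q, 2
12. not (r implies q), 2
13. r, 2
14. not q, 2
15. q, 2
Accessibility: 0R0, 0R1, 0R2, 1R1, 1R2, 2R2
Branch closes: q and not q both at 2.
Every branch closes (one shown): valid in S4, hence also in S5 (every theorem of S4 is a theorem of S5).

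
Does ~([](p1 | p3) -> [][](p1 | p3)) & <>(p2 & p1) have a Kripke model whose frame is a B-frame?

Satisfiable

1. ~([](p1 | p3) -> [][](p1 | p3)) & <>(p2 & p1), w0
2. ~([](p1 | p3) -> [][](p1 | p3)), w0
3. <>(p2 & p1), w0
4. [](p1 | p3), w0
5. ~[][](p1 | p3), w0
6. p1 | p3, w0
7. p3, w0
8. p2 & p1, w1
9. p2, w1
10. p1, w1
11. p1 | p3, w1
12. p3, w1
13. ~[](p1 | p3), w2
14. p1 | p3, w2
15. p3, w2
16. ~(p1 | p3), w3
17. ~p1, w3
18. ~p3, w3
Accessibility: w0Rw0, w0Rw1, w0Rw2, w1Rw0, w1Rw1, w2Rw0, w2Rw2, w2Rw3, w3Rw2, w3Rw3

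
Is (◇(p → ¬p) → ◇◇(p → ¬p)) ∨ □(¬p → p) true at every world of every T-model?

Yes, valid

Tableau for the negation ¬((◇(p → ¬p) → ◇◇(p → ¬p)) ∨ □(¬p → p)):
1. ¬((◇(p → ¬p) → ◇◇(p → ¬p)) ∨ □(¬p → p)), u
2. ¬(◇(p → ¬p) → ◇◇(p → ¬p)), u
3. ¬□(¬p → p), u
4. ◇(p → ¬p), u
5. ¬◇◇(p → ¬p), u
6. ¬◇(p → ¬p), u
7. ¬(p → ¬p), u
8. p, u
9. ¬(¬p → p), v
10. ¬p, v
11. ¬◇(p → ¬p), v
12. ¬(p → ¬p), v
13. p, v
Accessibility: uRu, uRv, vRv
Branch closes: p and ¬p both at v.
All branches of the negation close; one closing branch shown above.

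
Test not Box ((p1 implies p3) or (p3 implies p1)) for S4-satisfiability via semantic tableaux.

Unsatisfiable (every branch closes)

1. not Box ((p1 implies p3) or (p3 implies p1)), 0
2. not ((p1 implies p3) or (p3 implies p1)), 1   [neg-Box-rule on 1: fresh world 1, 0R1]
3. not (p1 implies p3), 1   [neg-or-rule on 2]
4. not (p3 implies p1), 1   [neg-or-rule on 2]
5. p1, 1   [neg-implies-rule on 3]
6. not p3, 1   [neg-implies-rule on 3]
7. p3, 1   [neg-implies-rule on 4]
8. not p1, 1   [neg-implies-rule on 4]
Accessibility: 0R0, 0R1, 1R1
Branch closes: p3 and not p3 both at 1.
(One branch shown.) All branches close.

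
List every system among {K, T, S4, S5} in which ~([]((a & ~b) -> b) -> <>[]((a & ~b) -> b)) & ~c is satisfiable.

K

K-tableau for the formula:
1. ~([]((a & ~b) -> b) -> <>[]((a & ~b) -> b)) & ~c, 0
2. ~([]((a & ~b) -> b) -> <>[]((a & ~b) -> b)), 0
3. ~c, 0
4. []((a & ~b) -> b), 0
5. ~<>[]((a & ~b) -> b), 0
Complete open branch: satisfiable in K.
T-tableau for the formula:
1. ~([]((a & ~b) -> b) -> <>[]((a & ~b) -> b)) & ~c, 0
2. ~([]((a & ~b) -> b) -> <>[]((a & ~b) -> b)), 0
3. ~c, 0
4. []((a & ~b) -> b), 0
5. ~<>[]((a & ~b) -> b), 0
6. (a & ~b) -> b, 0
7. ~[]((a & ~b) -> b), 0
8. ~(a & ~b), 0
9. b, 0
10. ~((a & ~b) -> b), 1
11. a & ~b, 1
12. ~b, 1
13. a, 1
14. (a & ~b) -> b, 1
15. ~[]((a & ~b) -> b), 1
16. ~(a & ~b), 1
17. b, 1
Accessibility: 0R0, 0R1, 1R1
Branch closes: b and ~b both at 1.
Every branch closes (one shown): unsatisfiable in T, hence also in S4, S5 (every S4/S5-frame is a T-frame).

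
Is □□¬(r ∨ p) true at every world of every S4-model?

Tableau for the negation ¬□□¬(r ∨ p):
1. ¬□□¬(r ∨ p), 0
2. ¬□¬(r ∨ p), 1   [¬□-rule on 1: fresh world 1, 0R1]
3. r ∨ p, 2   [¬□-rule on 2: fresh world 2, 1R2]
4. p, 2   [∨-rule on 3 (branches; this branch)]
Accessibility: 0R0, 0R1, 0R2, 1R1, 1R2, 2R2
The negation has an open branch (countermodel exists).

Not valid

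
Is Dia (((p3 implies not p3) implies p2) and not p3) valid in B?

No, not valid

Tableau for the negation not Dia (((p3 implies not p3) implies p2) and not p3):
1. not Dia (((p3 implies not p3) implies p2) and not p3), w0
2. not (((p3 implies not p3) implies p2) and not p3), w0   [neg-Dia-rule on 1 via w0Rw0]
3. p3, w0   [neg-and-rule on 2 (branches; this branch)]
Accessibility: w0Rw0
The negation has an open branch (countermodel exists).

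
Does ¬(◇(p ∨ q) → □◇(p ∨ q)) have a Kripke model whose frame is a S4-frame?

1. ¬(◇(p ∨ q) → □◇(p ∨ q)), 0
2. ◇(p ∨ q), 0
3. ¬□◇(p ∨ q), 0
4. p ∨ q, 1
5. q, 1
6. ¬◇(p ∨ q), 2
7. ¬(p ∨ q), 2
8. ¬p, 2
9. ¬q, 2
Accessibility: 0R0, 0R1, 0R2, 1R1, 2R2

Yes, satisfiable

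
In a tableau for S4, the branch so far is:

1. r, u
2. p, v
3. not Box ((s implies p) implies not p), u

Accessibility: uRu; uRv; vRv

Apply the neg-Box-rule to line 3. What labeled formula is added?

a fresh world w with uRw, and not ((s implies p) implies not p) at w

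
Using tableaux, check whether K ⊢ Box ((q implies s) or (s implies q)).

Valid in K

Tableau for the negation not Box ((q implies s) or (s implies q)):
1. not Box ((q implies s) or (s implies q)), u
2. not ((q implies s) or (s implies q)), v
3. not (q implies s), v
4. not (s implies q), v
5. q, v
6. not s, v
7. s, v
8. not q, v
Accessibility: uRv
Branch closes: s and not s both at v.
Every branch of the negation's tableau closes; the branch above is one of them.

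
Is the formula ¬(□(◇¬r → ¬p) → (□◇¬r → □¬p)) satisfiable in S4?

Unsatisfiable (every branch closes)

1. ¬(□(◇¬r → ¬p) → (□◇¬r → □¬p)), 0
2. □(◇¬r → ¬p), 0
3. ¬(□◇¬r → □¬p), 0
4. □◇¬r, 0
5. ¬□¬p, 0
6. ◇¬r → ¬p, 0
7. ◇¬r, 0
8. ¬p, 0
9. p, 1
10. ◇¬r → ¬p, 1
11. ◇¬r, 1
12. ¬◇¬r, 1
13. r, 1
14. ¬r, 2
15. ◇¬r → ¬p, 2
16. ◇¬r, 2
17. ¬p, 2
18. ¬r, 3
19. ◇¬r → ¬p, 3
20. ◇¬r, 3
21. r, 3
Accessibility: 0R0, 0R1, 0R2, 0R3, 1R1, 1R3, 2R2, 3R3
Branch closes: r and ¬r both at 3.
Every branch closes; the branch above is one of them.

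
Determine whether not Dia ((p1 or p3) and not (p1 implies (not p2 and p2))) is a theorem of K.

Not valid

Tableau for the negation Dia ((p1 or p3) and not (p1 implies (not p2 and p2))):
1. Dia ((p1 or p3) and not (p1 implies (not p2 and p2))), u
2. (p1 or p3) and not (p1 implies (not p2 and p2)), v   [Dia-rule on 1: fresh world v, uRv]
3. p1 or p3, v   [and-rule on 2]
4. not (p1 implies (not p2 and p2)), v   [and-rule on 2]
5. p1, v   [neg-implies-rule on 4]
6. not (not p2 and p2), v   [neg-implies-rule on 4]
7. p3, v   [or-rule on 3 (branches; this branch)]
8. not p2, v   [neg-and-rule on 6 (branches; this branch)]
Accessibility: uRv
The negation has an open branch (countermodel exists).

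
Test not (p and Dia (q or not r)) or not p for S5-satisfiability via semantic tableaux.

1. not (p and Dia (q or not r)) or not p, 0
2. not p, 0
Accessibility: 0R0

Yes, satisfiable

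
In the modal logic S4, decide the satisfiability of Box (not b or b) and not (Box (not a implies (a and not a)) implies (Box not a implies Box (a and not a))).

1. Box (not b or b) and not (Box (not a implies (a and not a)) implies (Box not a implies Box (a and not a))), u
2. Box (not b or b), u   [and-rule on 1]
3. not (Box (not a implies (a and not a)) implies (Box not a implies Box (a and not a))), u   [and-rule on 1]
4. Box (not a implies (a and not a)), u   [neg-implies-rule on 3]
5. not (Box not a implies Box (a and not a)), u   [neg-implies-rule on 3]
6. Box not a, u   [neg-implies-rule on 5]
7. not Box (a and not a), u   [neg-implies-rule on 5]
8. not b or b, u   [Box-rule on 2 via uRu]
9. not a implies (a and not a), u   [Box-rule on 4 via uRu]
10. not a, u   [Box-rule on 6 via uRu]
11. b, u   [or-rule on 8 (branches; this branch)]
12. a and not a, u   [implies-rule on 9 (branches; this branch)]
13. a, u   [and-rule on 12]
Accessibility: uRu
Branch closes: a and not a both at u.
Every branch closes; the branch above is one of them.

Unsatisfiable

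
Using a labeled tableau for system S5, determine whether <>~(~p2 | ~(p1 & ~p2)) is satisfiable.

No, unsatisfiable

1. <>~(~p2 | ~(p1 & ~p2)), 0
2. ~(~p2 | ~(p1 & ~p2)), 1
3. p2, 1
4. p1 & ~p2, 1
5. p1, 1
6. ~p2, 1
Accessibility: 0R0, 0R1, 1R0, 1R1
Branch closes: p2 and ~p2 both at 1.
All branches of the tableau close; one closing branch shown above.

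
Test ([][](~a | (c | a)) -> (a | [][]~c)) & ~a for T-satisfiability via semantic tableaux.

1. ([][](~a | (c | a)) -> (a | [][]~c)) & ~a, u
2. [][](~a | (c | a)) -> (a | [][]~c), u
3. ~a, u
4. a | [][]~c, u
5. [][]~c, u
6. []~c, u
7. ~c, u
Accessibility: uRu

Satisfiable (open branch found)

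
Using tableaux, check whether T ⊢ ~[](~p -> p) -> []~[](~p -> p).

Invalid (countermodel exists)

Tableau for the negation ~(~[](~p -> p) -> []~[](~p -> p)):
1. ~(~[](~p -> p) -> []~[](~p -> p)), 0
2. ~[](~p -> p), 0   [~->-rule on 1]
3. ~[]~[](~p -> p), 0   [~->-rule on 1]
4. ~(~p -> p), 1   [~[]-rule on 2: fresh world 1, 0R1]
5. ~p, 1   [~->-rule on 4]
6. [](~p -> p), 2   [~[]-rule on 3: fresh world 2, 0R2]
7. ~p -> p, 2   [[]-rule on 6 via 2R2]
8. p, 2   [->-rule on 7 (branches; this branch)]
Accessibility: 0R0, 0R1, 0R2, 1R1, 2R2
The negation has an open branch (countermodel exists).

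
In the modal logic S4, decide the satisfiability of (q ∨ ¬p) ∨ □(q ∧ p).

Satisfiable

1. (q ∨ ¬p) ∨ □(q ∧ p), u
2. □(q ∧ p), u   [∨-rule on 1 (branches; this branch)]
3. q ∧ p, u   [□-rule on 2 via uRu]
4. q, u   [∧-rule on 3]
5. p, u   [∧-rule on 3]
Accessibility: uRu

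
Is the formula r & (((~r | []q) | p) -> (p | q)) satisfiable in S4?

1. r & (((~r | []q) | p) -> (p | q)), w0
2. r, w0
3. ((~r | []q) | p) -> (p | q), w0
4. p | q, w0
5. q, w0
Accessibility: w0Rw0

Yes, satisfiable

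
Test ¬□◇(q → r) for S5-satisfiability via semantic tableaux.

Yes, satisfiable

1. ¬□◇(q → r), 0
2. ¬◇(q → r), 1   [¬□-rule on 1: fresh world 1, 0R1]
3. ¬(q → r), 0   [¬◇-rule on 2 via 1R0]
4. q, 0   [¬→-rule on 3]
5. ¬r, 0   [¬→-rule on 3]
6. ¬(q → r), 1   [¬◇-rule on 2 via 1R1]
7. q, 1   [¬→-rule on 6]
8. ¬r, 1   [¬→-rule on 6]
Accessibility: 0R0, 0R1, 1R0, 1R1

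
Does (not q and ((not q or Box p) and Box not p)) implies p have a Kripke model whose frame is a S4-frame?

Satisfiable (open branch found)

1. (not q and ((not q or Box p) and Box not p)) implies p, 0
2. p, 0
Accessibility: 0R0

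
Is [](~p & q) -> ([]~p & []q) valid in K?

Yes, valid

Tableau for the negation ~([](~p & q) -> ([]~p & []q)):
1. ~([](~p & q) -> ([]~p & []q)), 0
2. [](~p & q), 0   [~->-rule on 1]
3. ~([]~p & []q), 0   [~->-rule on 1]
4. ~[]q, 0   [~&-rule on 3 (branches; this branch)]
5. ~q, 1   [~[]-rule on 4: fresh world 1, 0R1]
6. ~p & q, 1   [[]-rule on 2 via 0R1]
7. ~p, 1   [&-rule on 6]
8. q, 1   [&-rule on 6]
Accessibility: 0R1
Branch closes: q and ~q both at 1.
All branches of the negation close; one closing branch shown above.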